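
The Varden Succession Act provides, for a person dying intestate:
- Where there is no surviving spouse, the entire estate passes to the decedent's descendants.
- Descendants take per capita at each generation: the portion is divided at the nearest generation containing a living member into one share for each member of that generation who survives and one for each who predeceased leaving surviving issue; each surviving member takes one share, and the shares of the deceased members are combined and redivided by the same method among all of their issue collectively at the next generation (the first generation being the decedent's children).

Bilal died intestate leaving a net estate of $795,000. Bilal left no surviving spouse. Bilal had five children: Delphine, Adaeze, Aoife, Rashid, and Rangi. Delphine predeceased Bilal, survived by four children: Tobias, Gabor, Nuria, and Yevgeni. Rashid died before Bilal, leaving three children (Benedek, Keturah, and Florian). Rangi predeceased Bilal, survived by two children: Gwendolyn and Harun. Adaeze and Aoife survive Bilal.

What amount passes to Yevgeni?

Yevgeni receives $53,000.

The entire $795,000 passes to the descendants.
That amount ($795,000) is divided at the children's generation into 5 shares of $159,000. Adaeze and Aoife each take $159,000. The 3 shares of the deceased (Delphine, Rashid, and Rangi) are combined into a pool of $477,000.
That pool ($477,000) is divided at the grandchildren's generation equally among Tobias, Gabor, Nuria, Yevgeni, Benedek, Keturah, Florian, Gwendolyn, and Harun: $53,000 each.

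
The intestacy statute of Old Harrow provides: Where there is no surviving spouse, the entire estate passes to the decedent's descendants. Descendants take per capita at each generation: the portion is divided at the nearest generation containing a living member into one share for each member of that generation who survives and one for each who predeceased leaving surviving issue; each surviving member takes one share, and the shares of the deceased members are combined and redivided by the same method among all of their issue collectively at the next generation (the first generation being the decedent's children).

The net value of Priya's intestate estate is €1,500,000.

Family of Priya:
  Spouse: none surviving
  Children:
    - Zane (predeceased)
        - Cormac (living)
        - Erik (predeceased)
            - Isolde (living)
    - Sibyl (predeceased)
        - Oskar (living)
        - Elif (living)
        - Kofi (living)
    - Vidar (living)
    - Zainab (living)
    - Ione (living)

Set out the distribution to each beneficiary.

Cormac: €120,000; Isolde: €120,000; Oskar: €120,000; Elif: €120,000; Kofi: €120,000; Vidar: €300,000; Zainab: €300,000; Ione: €300,000

The entire €1,500,000 passes to the descendants.
That amount (€1,500,000) is divided at the children's generation into 5 shares of €300,000. Vidar, Zainab, and Ione each take €300,000. The 2 shares of the deceased (Zane and Sibyl) are combined into a pool of €600,000.
That pool (€600,000) is divided at the grandchildren's generation into 5 shares of €120,000. Cormac, Oskar, Elif, and Kofi each take €120,000. The remaining share for the deceased Erik (€120,000) is carried to the next generation.
That pool (€120,000) passes entirely to Isolde, the sole taker at the great-grandchildren's generation.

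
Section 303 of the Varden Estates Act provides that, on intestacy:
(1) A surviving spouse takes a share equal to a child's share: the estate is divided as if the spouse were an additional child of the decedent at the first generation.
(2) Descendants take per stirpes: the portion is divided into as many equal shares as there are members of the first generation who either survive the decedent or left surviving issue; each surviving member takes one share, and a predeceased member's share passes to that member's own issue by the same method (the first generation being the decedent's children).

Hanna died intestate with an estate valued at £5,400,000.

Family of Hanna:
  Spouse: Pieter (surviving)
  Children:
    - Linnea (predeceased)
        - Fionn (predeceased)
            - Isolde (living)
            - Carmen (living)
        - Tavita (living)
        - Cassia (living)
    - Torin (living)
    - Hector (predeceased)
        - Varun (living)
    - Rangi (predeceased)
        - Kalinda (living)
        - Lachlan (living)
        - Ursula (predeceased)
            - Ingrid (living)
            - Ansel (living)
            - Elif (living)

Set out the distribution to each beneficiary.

The spouse counts as an additional share at the children's level, so there are 5 primary shares of £1,080,000. Pieter takes one such share (£1,080,000).
The children's combined portion (£4,320,000) is divided into 4 shares of £1,080,000: Torin takes £1,080,000; Linnea's £1,080,000 share passes to Linnea's issue; Hector's £1,080,000 share passes to Hector's issue; Rangi's £1,080,000 share passes to Rangi's issue.
Linnea's share (£1,080,000) is divided into 3 shares of £360,000: Tavita and Cassia each take £360,000; Fionn's £360,000 share passes to Fionn's issue.
Fionn's share (£360,000) is divided into 2 shares of £180,000: Isolde and Carmen each take £180,000.
Hector's share (£1,080,000) passes entirely to Varun.
Rangi's share (£1,080,000) is divided into 3 shares of £360,000: Kalinda and Lachlan each take £360,000; Ursula's £360,000 share passes to Ursula's issue.
Ursula's share (£360,000) is divided into 3 shares of £120,000: Ingrid, Ansel, and Elif each take £120,000.

Pieter: £1,080,000; Isolde: £180,000; Carmen: £180,000; Tavita: £360,000; Cassia: £360,000; Torin: £1,080,000; Varun: £1,080,000; Kalinda: £360,000; Lachlan: £360,000; Ingrid: £120,000; Ansel: £120,000; Elif: £120,000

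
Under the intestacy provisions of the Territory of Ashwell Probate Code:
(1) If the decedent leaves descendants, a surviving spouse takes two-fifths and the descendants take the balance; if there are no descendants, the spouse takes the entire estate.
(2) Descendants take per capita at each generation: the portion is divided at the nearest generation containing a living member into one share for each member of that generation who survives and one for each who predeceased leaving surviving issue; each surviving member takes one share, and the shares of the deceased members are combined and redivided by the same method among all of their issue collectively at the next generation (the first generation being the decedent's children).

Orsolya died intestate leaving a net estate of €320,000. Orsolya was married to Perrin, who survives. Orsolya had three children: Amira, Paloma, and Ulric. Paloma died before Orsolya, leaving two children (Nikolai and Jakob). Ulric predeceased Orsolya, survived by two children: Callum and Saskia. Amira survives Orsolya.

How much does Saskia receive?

Perrin takes two-fifths of €320,000 = €128,000. The remaining €192,000 passes to the descendants.
The descendants' portion (€192,000) is divided at the children's generation into 3 shares of €64,000. Amira takes €64,000. The 2 shares of the deceased (Paloma and Ulric) are combined into a pool of €128,000.
That pool (€128,000) is divided at the grandchildren's generation equally among Nikolai, Jakob, Callum, and Saskia: €32,000 each.

Saskia receives €32,000.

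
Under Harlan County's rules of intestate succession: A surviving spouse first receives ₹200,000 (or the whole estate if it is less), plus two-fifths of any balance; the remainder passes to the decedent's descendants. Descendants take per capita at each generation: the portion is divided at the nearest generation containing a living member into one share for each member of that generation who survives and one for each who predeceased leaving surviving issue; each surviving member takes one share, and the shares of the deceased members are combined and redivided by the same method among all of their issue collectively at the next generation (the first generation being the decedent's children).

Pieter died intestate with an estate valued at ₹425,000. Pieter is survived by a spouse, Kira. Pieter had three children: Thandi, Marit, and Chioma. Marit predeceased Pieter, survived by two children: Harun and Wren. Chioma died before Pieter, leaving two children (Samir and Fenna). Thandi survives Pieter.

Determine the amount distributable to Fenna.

Fenna receives ₹22,500.

Kira first takes ₹200,000, leaving a balance of ₹225,000. Kira then takes two-fifths of the balance (₹90,000), for a total of ₹290,000. The remaining ₹135,000 passes to the descendants.
The descendants' portion (₹135,000) is divided at the children's generation into 3 shares of ₹45,000. Thandi takes ₹45,000. The 2 shares of the deceased (Marit and Chioma) are combined into a pool of ₹90,000.
That pool (₹90,000) is divided at the grandchildren's generation equally among Harun, Wren, Samir, and Fenna: ₹22,500 each.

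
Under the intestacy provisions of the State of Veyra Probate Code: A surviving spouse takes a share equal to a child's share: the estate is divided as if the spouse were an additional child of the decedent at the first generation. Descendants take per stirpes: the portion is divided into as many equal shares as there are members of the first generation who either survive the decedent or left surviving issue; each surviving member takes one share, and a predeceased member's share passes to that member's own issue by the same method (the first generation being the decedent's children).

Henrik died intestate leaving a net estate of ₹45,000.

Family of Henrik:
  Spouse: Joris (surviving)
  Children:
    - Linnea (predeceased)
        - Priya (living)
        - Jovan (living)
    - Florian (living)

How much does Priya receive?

Priya receives ₹7,500.

The spouse counts as an additional share at the children's level, so there are 3 primary shares of ₹15,000. Joris takes one such share (₹15,000).
The children's combined portion (₹30,000) is divided into 2 shares of ₹15,000: Florian takes ₹15,000; Linnea's ₹15,000 share passes to Linnea's issue.
Linnea's share (₹15,000) is divided into 2 shares of ₹7,500: Priya and Jovan each take ₹7,500.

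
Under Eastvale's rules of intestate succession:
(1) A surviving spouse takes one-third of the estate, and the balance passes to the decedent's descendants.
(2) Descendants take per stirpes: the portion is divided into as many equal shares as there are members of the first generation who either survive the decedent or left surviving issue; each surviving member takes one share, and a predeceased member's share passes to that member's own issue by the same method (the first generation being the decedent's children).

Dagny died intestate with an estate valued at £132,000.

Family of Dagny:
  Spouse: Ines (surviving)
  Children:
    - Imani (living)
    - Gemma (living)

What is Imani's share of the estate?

Ines takes one-third of £132,000 = £44,000. The remaining £88,000 passes to the descendants.
The descendants' portion (£88,000) is divided into 2 shares of £44,000: Imani and Gemma each take £44,000.

Imani receives £44,000.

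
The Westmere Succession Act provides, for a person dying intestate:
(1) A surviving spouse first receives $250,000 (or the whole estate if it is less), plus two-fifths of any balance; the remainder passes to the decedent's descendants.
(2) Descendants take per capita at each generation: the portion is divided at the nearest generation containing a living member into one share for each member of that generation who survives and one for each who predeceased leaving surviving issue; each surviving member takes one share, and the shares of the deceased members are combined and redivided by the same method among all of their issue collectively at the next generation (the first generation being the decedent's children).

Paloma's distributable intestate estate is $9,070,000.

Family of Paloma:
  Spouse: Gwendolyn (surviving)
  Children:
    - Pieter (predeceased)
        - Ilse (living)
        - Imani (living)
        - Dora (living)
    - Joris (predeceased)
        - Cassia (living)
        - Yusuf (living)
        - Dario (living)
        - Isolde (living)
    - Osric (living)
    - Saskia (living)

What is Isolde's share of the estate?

Gwendolyn first takes $250,000, leaving a balance of $8,820,000. Gwendolyn then takes two-fifths of the balance ($3,528,000), for a total of $3,778,000. The remaining $5,292,000 passes to the descendants.
The descendants' portion ($5,292,000) is divided at the children's generation into 4 shares of $1,323,000. Osric and Saskia each take $1,323,000. The 2 shares of the deceased (Pieter and Joris) are combined into a pool of $2,646,000.
That pool ($2,646,000) is divided at the grandchildren's generation equally among Ilse, Imani, Dora, Cassia, Yusuf, Dario, and Isolde: $378,000 each.

Isolde receives $378,000.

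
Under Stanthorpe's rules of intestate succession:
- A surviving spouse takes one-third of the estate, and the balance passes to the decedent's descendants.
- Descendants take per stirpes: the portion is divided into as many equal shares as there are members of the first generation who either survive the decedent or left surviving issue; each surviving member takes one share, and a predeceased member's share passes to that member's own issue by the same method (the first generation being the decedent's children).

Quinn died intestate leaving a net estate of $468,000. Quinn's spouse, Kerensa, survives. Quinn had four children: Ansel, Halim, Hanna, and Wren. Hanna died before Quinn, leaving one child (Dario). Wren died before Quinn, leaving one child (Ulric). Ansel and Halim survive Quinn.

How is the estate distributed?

Kerensa: $156,000; Ansel: $78,000; Halim: $78,000; Dario: $78,000; Ulric: $78,000

Kerensa takes one-third of $468,000 = $156,000. The remaining $312,000 passes to the descendants.
The descendants' portion ($312,000) is divided into 4 shares of $78,000: Ansel and Halim each take $78,000; Hanna's $78,000 share passes to Hanna's issue; Wren's $78,000 share passes to Wren's issue.
Hanna's share ($78,000) passes entirely to Dario.
Wren's share ($78,000) passes entirely to Ulric.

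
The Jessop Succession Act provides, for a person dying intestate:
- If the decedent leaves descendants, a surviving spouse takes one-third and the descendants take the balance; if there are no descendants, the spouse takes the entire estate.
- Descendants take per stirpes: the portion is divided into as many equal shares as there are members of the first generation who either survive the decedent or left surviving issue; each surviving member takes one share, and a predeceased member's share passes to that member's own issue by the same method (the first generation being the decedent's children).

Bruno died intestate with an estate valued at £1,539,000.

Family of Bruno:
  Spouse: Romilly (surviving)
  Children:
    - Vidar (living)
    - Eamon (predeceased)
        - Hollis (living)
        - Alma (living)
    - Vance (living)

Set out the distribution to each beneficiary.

Romilly: £513,000; Vidar: £342,000; Hollis: £171,000; Alma: £171,000; Vance: £342,000

Romilly takes one-third of £1,539,000 = £513,000. The remaining £1,026,000 passes to the descendants.
The descendants' portion (£1,026,000) is divided into 3 shares of £342,000: Vidar and Vance each take £342,000; Eamon's £342,000 share passes to Eamon's issue.
Eamon's share (£342,000) is divided into 2 shares of £171,000: Hollis and Alma each take £171,000.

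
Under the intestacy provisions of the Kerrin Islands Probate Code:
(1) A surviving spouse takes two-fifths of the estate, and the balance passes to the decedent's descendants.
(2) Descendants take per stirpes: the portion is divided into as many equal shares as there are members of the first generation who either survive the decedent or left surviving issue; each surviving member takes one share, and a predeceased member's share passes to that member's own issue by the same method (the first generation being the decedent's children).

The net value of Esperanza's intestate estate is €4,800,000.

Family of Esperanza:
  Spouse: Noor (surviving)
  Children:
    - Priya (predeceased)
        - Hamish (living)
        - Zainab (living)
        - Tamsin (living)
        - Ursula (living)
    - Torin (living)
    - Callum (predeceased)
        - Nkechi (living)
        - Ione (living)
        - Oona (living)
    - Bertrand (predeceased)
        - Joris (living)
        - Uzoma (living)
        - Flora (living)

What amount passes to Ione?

Noor takes two-fifths of €4,800,000 = €1,920,000. The remaining €2,880,000 passes to the descendants.
The descendants' portion (€2,880,000) is divided into 4 shares of €720,000: Torin takes €720,000; Priya's €720,000 share passes to Priya's issue; Callum's €720,000 share passes to Callum's issue; Bertrand's €720,000 share passes to Bertrand's issue.
Priya's share (€720,000) is divided into 4 shares of €180,000: Hamish, Zainab, Tamsin, and Ursula each take €180,000.
Callum's share (€720,000) is divided into 3 shares of €240,000: Nkechi, Ione, and Oona each take €240,000.
Bertrand's share (€720,000) is divided into 3 shares of €240,000: Joris, Uzoma, and Flora each take €240,000.

Ione receives €240,000.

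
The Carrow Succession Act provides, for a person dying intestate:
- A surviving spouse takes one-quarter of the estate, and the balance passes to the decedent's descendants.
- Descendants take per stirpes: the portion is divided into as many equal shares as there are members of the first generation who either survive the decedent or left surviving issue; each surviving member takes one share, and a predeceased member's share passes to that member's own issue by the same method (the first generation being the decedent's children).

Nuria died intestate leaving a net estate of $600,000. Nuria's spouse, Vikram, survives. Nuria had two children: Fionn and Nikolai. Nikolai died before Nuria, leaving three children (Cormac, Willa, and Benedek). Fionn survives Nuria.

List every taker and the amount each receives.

Vikram takes one-quarter of $600,000 = $150,000. The remaining $450,000 passes to the descendants.
The descendants' portion ($450,000) is divided into 2 shares of $225,000: Fionn takes $225,000; Nikolai's $225,000 share passes to Nikolai's issue.
Nikolai's share ($225,000) is divided into 3 shares of $75,000: Cormac, Willa, and Benedek each take $75,000.

Vikram: $150,000; Fionn: $225,000; Cormac: $75,000; Willa: $75,000; Benedek: $75,000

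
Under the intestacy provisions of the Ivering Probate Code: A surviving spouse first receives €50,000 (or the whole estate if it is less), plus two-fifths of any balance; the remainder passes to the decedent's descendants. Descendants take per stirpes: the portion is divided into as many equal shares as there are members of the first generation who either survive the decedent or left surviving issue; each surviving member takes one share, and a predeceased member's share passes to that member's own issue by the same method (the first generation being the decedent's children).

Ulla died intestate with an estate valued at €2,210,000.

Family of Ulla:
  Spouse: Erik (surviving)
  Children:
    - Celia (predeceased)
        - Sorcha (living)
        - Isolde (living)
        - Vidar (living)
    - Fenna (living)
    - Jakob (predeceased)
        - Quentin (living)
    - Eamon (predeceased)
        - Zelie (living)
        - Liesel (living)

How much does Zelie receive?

Zelie receives €162,000.

Erik first takes €50,000, leaving a balance of €2,160,000. Erik then takes two-fifths of the balance (€864,000), for a total of €914,000. The remaining €1,296,000 passes to the descendants.
The descendants' portion (€1,296,000) is divided into 4 shares of €324,000: Fenna takes €324,000; Celia's €324,000 share passes to Celia's issue; Jakob's €324,000 share passes to Jakob's issue; Eamon's €324,000 share passes to Eamon's issue.
Celia's share (€324,000) is divided into 3 shares of €108,000: Sorcha, Isolde, and Vidar each take €108,000.
Jakob's share (€324,000) passes entirely to Quentin.
Eamon's share (€324,000) is divided into 2 shares of €162,000: Zelie and Liesel each take €162,000.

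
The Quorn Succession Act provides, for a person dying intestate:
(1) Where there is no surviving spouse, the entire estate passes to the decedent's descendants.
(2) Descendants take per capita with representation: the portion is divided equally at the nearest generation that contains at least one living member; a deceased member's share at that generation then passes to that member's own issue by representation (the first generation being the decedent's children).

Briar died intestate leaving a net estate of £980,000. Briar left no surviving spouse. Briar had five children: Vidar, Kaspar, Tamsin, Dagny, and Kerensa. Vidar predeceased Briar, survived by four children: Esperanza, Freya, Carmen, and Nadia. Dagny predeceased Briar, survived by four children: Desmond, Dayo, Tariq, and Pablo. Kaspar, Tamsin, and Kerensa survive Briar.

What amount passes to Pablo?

The entire £980,000 passes to the descendants.
That amount (£980,000) is divided into 5 shares of £196,000: Kaspar, Tamsin, and Kerensa each take £196,000; Vidar's £196,000 share passes to Vidar's issue; Dagny's £196,000 share passes to Dagny's issue.
Vidar's share (£196,000) is divided into 4 shares of £49,000: Esperanza, Freya, Carmen, and Nadia each take £49,000.
Dagny's share (£196,000) is divided into 4 shares of £49,000: Desmond, Dayo, Tariq, and Pablo each take £49,000.

Pablo receives £49,000.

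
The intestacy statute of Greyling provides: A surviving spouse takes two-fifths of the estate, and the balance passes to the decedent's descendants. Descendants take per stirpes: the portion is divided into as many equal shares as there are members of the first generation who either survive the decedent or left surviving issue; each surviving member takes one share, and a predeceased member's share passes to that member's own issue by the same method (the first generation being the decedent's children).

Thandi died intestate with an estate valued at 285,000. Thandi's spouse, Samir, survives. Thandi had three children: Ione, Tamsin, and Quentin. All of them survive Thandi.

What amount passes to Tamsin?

Tamsin receives 57,000.

Samir takes two-fifths of 285,000 = 114,000. The remaining 171,000 passes to the descendants.
The descendants' portion (171,000) is divided into 3 shares of 57,000: Ione, Tamsin, and Quentin each take 57,000.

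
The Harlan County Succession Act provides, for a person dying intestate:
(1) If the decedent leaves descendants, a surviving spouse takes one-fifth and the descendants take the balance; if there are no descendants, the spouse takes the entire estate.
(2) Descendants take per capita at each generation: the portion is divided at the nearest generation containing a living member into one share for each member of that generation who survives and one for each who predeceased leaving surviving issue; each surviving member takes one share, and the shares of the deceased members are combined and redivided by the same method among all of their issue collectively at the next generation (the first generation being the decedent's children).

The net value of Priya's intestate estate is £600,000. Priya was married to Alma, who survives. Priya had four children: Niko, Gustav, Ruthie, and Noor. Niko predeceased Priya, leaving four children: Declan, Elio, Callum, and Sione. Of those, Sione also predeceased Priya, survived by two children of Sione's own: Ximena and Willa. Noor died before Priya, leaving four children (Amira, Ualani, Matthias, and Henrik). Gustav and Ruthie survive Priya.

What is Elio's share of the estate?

Elio receives £30,000.

Alma takes one-fifth of £600,000 = £120,000. The remaining £480,000 passes to the descendants.
The descendants' portion (£480,000) is divided at the children's generation into 4 shares of £120,000. Gustav and Ruthie each take £120,000. The 2 shares of the deceased (Niko and Noor) are combined into a pool of £240,000.
That pool (£240,000) is divided at the grandchildren's generation into 8 shares of £30,000. Declan, Elio, Callum, Amira, Ualani, Matthias, and Henrik each take £30,000. The remaining share for the deceased Sione (£30,000) is carried to the next generation.
That pool (£30,000) is divided at the great-grandchildren's generation equally among Ximena and Willa: £15,000 each.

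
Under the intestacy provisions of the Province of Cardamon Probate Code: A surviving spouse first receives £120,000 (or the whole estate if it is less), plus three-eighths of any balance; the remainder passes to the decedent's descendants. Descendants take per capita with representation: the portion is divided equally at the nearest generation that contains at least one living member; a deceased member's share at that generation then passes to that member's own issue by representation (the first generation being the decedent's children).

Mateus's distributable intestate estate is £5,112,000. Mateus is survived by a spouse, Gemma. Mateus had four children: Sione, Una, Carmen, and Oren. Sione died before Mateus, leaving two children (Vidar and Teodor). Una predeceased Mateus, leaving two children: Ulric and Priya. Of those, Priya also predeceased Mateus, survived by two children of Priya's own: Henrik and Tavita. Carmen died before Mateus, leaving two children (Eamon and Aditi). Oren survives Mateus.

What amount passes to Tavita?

Tavita receives £195,000.

Gemma first takes £120,000, leaving a balance of £4,992,000. Gemma then takes three-eighths of the balance (£1,872,000), for a total of £1,992,000. The remaining £3,120,000 passes to the descendants.
The descendants' portion (£3,120,000) is divided into 4 shares of £780,000: Oren takes £780,000; Sione's £780,000 share passes to Sione's issue; Una's £780,000 share passes to Una's issue; Carmen's £780,000 share passes to Carmen's issue.
Sione's share (£780,000) is divided into 2 shares of £390,000: Vidar and Teodor each take £390,000.
Una's share (£780,000) is divided into 2 shares of £390,000: Ulric takes £390,000; Priya's £390,000 share passes to Priya's issue.
Priya's share (£390,000) is divided into 2 shares of £195,000: Henrik and Tavita each take £195,000.
Carmen's share (£780,000) is divided into 2 shares of £390,000: Eamon and Aditi each take £390,000.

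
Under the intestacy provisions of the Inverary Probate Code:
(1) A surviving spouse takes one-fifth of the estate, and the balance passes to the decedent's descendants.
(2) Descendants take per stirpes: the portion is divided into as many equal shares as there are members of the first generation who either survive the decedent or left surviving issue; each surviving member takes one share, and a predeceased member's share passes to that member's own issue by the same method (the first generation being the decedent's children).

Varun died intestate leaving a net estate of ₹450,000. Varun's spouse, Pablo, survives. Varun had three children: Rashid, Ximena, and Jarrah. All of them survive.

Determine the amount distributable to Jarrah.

Pablo takes one-fifth of ₹450,000 = ₹90,000. The remaining ₹360,000 passes to the descendants.
The descendants' portion (₹360,000) is divided into 3 shares of ₹120,000: Rashid, Ximena, and Jarrah each take ₹120,000.

Jarrah receives ₹120,000.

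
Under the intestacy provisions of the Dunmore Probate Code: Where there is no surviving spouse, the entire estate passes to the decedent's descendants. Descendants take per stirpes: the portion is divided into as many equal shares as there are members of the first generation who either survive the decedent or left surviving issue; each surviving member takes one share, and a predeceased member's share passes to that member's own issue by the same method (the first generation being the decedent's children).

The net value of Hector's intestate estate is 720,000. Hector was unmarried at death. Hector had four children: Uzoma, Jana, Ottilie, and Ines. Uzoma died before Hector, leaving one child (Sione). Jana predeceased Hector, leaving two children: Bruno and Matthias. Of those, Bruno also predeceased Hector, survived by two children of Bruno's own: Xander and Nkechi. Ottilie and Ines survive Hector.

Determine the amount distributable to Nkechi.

Nkechi receives 45,000.

The entire 720,000 passes to the descendants.
That amount (720,000) is divided into 4 shares of 180,000: Ottilie and Ines each take 180,000; Uzoma's 180,000 share passes to Uzoma's issue; Jana's 180,000 share passes to Jana's issue.
Uzoma's share (180,000) passes entirely to Sione.
Jana's share (180,000) is divided into 2 shares of 90,000: Matthias takes 90,000; Bruno's 90,000 share passes to Bruno's issue.
Bruno's share (90,000) is divided into 2 shares of 45,000: Xander and Nkechi each take 45,000.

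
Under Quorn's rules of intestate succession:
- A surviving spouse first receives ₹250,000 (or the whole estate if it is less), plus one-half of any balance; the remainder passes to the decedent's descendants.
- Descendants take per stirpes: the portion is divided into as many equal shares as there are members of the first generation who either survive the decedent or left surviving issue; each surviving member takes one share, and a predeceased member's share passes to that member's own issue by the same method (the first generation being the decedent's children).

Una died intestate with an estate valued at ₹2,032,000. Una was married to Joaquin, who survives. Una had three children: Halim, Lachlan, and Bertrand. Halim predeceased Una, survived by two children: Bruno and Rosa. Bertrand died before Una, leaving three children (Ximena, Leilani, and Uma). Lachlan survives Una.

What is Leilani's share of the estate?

Joaquin first takes ₹250,000, leaving a balance of ₹1,782,000. Joaquin then takes one-half of the balance (₹891,000), for a total of ₹1,141,000. The remaining ₹891,000 passes to the descendants.
The descendants' portion (₹891,000) is divided into 3 shares of ₹297,000: Lachlan takes ₹297,000; Halim's ₹297,000 share passes to Halim's issue; Bertrand's ₹297,000 share passes to Bertrand's issue.
Halim's share (₹297,000) is divided into 2 shares of ₹148,500: Bruno and Rosa each take ₹148,500.
Bertrand's share (₹297,000) is divided into 3 shares of ₹99,000: Ximena, Leilani, and Uma each take ₹99,000.

Leilani receives ₹99,000.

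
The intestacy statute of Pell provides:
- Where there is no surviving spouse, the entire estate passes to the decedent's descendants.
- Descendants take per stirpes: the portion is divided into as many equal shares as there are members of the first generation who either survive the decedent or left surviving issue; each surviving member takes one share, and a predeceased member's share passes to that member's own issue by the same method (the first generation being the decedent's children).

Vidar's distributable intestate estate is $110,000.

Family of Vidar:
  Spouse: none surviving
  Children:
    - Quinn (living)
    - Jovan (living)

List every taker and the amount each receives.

The entire $110,000 passes to the descendants.
That amount ($110,000) is divided into 2 shares of $55,000: Quinn and Jovan each take $55,000.

Quinn: $55,000; Jovan: $55,000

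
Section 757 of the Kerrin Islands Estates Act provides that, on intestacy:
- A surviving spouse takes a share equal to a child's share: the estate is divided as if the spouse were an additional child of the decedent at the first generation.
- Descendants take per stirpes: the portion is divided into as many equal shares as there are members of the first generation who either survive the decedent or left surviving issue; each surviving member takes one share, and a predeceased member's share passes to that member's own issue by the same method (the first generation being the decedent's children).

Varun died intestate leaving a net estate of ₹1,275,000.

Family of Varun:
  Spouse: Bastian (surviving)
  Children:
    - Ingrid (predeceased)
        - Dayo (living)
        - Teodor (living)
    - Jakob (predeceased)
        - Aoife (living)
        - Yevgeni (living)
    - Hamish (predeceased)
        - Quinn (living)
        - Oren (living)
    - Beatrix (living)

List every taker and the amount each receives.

Bastian: ₹255,000; Dayo: ₹127,500; Teodor: ₹127,500; Aoife: ₹127,500; Yevgeni: ₹127,500; Quinn: ₹127,500; Oren: ₹127,500; Beatrix: ₹255,000

The spouse counts as an additional share at the children's level, so there are 5 primary shares of ₹255,000. Bastian takes one such share (₹255,000).
The children's combined portion (₹1,020,000) is divided into 4 shares of ₹255,000: Beatrix takes ₹255,000; Ingrid's ₹255,000 share passes to Ingrid's issue; Jakob's ₹255,000 share passes to Jakob's issue; Hamish's ₹255,000 share passes to Hamish's issue.
Ingrid's share (₹255,000) is divided into 2 shares of ₹127,500: Dayo and Teodor each take ₹127,500.
Jakob's share (₹255,000) is divided into 2 shares of ₹127,500: Aoife and Yevgeni each take ₹127,500.
Hamish's share (₹255,000) is divided into 2 shares of ₹127,500: Quinn and Oren each take ₹127,500.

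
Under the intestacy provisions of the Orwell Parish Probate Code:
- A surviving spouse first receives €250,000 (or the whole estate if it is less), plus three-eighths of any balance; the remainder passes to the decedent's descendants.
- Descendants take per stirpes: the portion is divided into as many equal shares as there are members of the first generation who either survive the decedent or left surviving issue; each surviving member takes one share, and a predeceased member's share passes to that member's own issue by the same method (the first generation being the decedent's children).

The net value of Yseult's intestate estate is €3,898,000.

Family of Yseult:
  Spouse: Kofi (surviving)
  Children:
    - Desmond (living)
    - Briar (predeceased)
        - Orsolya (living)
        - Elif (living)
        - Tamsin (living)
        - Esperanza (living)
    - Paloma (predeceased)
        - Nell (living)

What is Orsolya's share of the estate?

Orsolya receives €190,000.

Kofi first takes €250,000, leaving a balance of €3,648,000. Kofi then takes three-eighths of the balance (€1,368,000), for a total of €1,618,000. The remaining €2,280,000 passes to the descendants.
The descendants' portion (€2,280,000) is divided into 3 shares of €760,000: Desmond takes €760,000; Briar's €760,000 share passes to Briar's issue; Paloma's €760,000 share passes to Paloma's issue.
Briar's share (€760,000) is divided into 4 shares of €190,000: Orsolya, Elif, Tamsin, and Esperanza each take €190,000.
Paloma's share (€760,000) passes entirely to Nell.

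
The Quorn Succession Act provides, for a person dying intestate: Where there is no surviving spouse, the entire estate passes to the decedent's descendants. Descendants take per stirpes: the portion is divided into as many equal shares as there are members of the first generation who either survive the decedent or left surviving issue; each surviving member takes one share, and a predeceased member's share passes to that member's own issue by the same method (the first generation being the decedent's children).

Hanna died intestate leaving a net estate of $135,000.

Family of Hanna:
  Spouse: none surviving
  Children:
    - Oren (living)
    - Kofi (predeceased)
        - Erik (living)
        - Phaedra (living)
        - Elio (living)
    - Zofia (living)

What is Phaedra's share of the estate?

Phaedra receives $15,000.

The entire $135,000 passes to the descendants.
That amount ($135,000) is divided into 3 shares of $45,000: Oren and Zofia each take $45,000; Kofi's $45,000 share passes to Kofi's issue.
Kofi's share ($45,000) is divided into 3 shares of $15,000: Erik, Phaedra, and Elio each take $15,000.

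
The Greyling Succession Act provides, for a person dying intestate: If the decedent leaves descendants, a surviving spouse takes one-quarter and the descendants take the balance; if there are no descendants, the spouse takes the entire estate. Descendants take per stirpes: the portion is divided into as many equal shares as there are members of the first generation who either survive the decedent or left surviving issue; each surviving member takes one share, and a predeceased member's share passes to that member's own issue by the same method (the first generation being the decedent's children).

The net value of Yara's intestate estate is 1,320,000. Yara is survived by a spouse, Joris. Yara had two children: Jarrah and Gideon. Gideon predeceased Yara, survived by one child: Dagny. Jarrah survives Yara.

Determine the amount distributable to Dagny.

Joris takes one-quarter of 1,320,000 = 330,000. The remaining 990,000 passes to the descendants.
The descendants' portion (990,000) is divided into 2 shares of 495,000: Jarrah takes 495,000; Gideon's 495,000 share passes to Gideon's issue.
Gideon's share (495,000) passes entirely to Dagny.

Dagny receives 495,000.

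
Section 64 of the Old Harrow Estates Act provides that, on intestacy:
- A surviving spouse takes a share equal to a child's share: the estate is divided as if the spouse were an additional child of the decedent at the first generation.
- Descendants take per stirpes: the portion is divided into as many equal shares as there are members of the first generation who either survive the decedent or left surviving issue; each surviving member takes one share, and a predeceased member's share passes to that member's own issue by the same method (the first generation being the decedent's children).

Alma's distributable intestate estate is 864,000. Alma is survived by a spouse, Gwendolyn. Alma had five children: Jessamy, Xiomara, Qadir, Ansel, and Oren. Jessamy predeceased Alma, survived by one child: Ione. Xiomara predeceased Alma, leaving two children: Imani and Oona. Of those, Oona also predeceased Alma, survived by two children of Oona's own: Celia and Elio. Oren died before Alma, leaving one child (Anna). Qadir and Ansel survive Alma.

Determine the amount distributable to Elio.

The spouse counts as an additional share at the children's level, so there are 6 primary shares of 144,000. Gwendolyn takes one such share (144,000).
The children's combined portion (720,000) is divided into 5 shares of 144,000: Qadir and Ansel each take 144,000; Jessamy's 144,000 share passes to Jessamy's issue; Xiomara's 144,000 share passes to Xiomara's issue; Oren's 144,000 share passes to Oren's issue.
Jessamy's share (144,000) passes entirely to Ione.
Xiomara's share (144,000) is divided into 2 shares of 72,000: Imani takes 72,000; Oona's 72,000 share passes to Oona's issue.
Oona's share (72,000) is divided into 2 shares of 36,000: Celia and Elio each take 36,000.
Oren's share (144,000) passes entirely to Anna.

Elio receives 36,000.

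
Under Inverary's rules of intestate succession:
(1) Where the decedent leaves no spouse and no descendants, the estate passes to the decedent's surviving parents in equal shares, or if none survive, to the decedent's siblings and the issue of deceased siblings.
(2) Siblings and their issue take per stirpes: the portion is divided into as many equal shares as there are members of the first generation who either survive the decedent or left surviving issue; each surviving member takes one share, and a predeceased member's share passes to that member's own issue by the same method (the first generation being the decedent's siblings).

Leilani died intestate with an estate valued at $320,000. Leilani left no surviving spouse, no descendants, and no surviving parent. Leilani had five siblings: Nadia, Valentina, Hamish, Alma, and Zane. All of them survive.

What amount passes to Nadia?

Nadia receives $64,000.

The entire $320,000 passes to the siblings and their issue.
That amount ($320,000) is divided into 5 shares of $64,000: Nadia, Valentina, Hamish, Alma, and Zane each take $64,000.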